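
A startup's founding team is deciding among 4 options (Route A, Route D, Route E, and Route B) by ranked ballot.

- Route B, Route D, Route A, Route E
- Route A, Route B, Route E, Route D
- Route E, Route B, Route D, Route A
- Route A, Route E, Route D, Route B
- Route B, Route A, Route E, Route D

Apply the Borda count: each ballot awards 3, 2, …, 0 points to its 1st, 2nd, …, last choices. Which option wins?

Borda scores:
  Route A: 1 + 3 + 0 + 3 + 2 = 9
  Route D: 2 + 0 + 1 + 1 + 0 = 4
  Route E: 0 + 1 + 3 + 2 + 1 = 7
  Route B: 3 + 2 + 2 + 0 + 3 = 10
Route B has the highest total.

Route B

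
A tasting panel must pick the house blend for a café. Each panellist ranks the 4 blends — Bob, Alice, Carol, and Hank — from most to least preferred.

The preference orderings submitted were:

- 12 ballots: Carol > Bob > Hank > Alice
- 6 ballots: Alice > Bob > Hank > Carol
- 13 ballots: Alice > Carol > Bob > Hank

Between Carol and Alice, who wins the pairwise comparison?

Ballots ranking Carol above Alice: 12.
Ballots ranking Alice above Carol: 6+13 = 19.
Alice wins the head-to-head, 19–12.

Alice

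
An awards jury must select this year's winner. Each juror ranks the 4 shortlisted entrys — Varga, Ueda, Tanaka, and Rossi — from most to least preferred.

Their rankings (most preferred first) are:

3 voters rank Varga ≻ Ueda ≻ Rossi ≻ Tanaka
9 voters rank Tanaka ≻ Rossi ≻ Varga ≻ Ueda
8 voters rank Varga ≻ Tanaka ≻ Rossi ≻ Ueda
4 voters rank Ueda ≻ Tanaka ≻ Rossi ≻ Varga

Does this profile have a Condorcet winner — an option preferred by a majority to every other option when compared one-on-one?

Head-to-head results (24 voters total):
Varga vs Ueda: Varga wins 20–4.
Varga vs Tanaka: Tanaka wins 13–11.
Varga vs Rossi: Rossi wins 13–11.
Ueda vs Tanaka: Tanaka wins 17–7.
Ueda vs Rossi: Rossi wins 17–7.
Tanaka vs Rossi: Tanaka wins 21–3.
Tanaka beats each rival — Varga (13–11), Ueda (17–7), Rossi (21–3) — so Tanaka is the Condorcet winner.

Yes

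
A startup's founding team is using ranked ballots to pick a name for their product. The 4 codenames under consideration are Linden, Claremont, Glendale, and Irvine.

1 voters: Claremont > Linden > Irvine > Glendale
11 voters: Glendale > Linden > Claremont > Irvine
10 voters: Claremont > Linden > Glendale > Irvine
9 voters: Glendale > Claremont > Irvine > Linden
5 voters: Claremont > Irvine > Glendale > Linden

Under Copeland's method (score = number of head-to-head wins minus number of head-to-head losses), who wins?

Glendale

Pairwise results:
  Linden vs Claremont: Claremont wins 25–11.
  Linden vs Glendale: Glendale wins 25–11.
  Linden vs Irvine: Linden wins 22–14.
  Claremont vs Glendale: Glendale wins 20–16.
  Claremont vs Irvine: Claremont wins 36–0.
  Glendale vs Irvine: Glendale wins 30–6.
Copeland scores (wins − losses):
  Linden: 1 − 2 = -1
  Claremont: 2 − 1 = 1
  Glendale: 3 − 0 = 3
  Irvine: 0 − 3 = -3
Glendale has the best Copeland score.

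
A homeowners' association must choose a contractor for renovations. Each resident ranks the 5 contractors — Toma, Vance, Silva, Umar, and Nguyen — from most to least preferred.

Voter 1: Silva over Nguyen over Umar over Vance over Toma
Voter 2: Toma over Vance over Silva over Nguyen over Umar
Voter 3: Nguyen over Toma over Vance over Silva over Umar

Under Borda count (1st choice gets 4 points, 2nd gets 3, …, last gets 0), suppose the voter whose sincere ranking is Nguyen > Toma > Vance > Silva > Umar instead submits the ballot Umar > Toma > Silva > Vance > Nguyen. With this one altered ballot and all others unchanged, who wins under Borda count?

Borda totals with the altered ballot: Toma 7, Vance 5, Silva 8, Umar 6, Nguyen 4.
The switch changes the winner from Nguyen to Silva.

Silva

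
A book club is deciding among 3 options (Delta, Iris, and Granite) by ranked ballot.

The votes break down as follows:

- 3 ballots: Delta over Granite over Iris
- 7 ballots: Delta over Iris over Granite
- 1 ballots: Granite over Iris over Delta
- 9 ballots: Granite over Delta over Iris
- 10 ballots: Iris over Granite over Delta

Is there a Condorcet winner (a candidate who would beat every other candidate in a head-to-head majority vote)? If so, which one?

Head-to-head results (30 voters total):
Delta vs Iris: Delta wins 19–11.
Delta vs Granite: Granite wins 20–10.
Iris vs Granite: Iris wins 17–13.
No candidate beats all others: Delta beats Iris beats Granite beats Delta, a majority cycle.

No Condorcet winner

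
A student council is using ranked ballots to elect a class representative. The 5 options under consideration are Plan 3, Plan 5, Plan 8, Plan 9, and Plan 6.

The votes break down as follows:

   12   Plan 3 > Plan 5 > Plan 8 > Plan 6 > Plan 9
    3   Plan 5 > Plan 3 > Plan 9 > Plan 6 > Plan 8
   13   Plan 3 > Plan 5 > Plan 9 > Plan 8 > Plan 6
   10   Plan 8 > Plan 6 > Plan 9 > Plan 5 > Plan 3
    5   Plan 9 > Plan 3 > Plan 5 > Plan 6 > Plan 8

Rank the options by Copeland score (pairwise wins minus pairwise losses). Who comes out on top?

Plan 3

Pairwise results:
  Plan 3 vs Plan 5: Plan 3 wins 30–13.
  Plan 3 vs Plan 8: Plan 3 wins 33–10.
  Plan 3 vs Plan 9: Plan 3 wins 28–15.
  Plan 3 vs Plan 6: Plan 3 wins 33–10.
  Plan 5 vs Plan 8: Plan 5 wins 33–10.
  Plan 5 vs Plan 9: Plan 5 wins 28–15.
  Plan 5 vs Plan 6: Plan 5 wins 33–10.
  Plan 8 vs Plan 9: Plan 8 wins 22–21.
  Plan 8 vs Plan 6: Plan 8 wins 35–8.
  Plan 9 vs Plan 6: Plan 6 wins 22–21.
Copeland scores (wins − losses):
  Plan 3: 4 − 0 = 4
  Plan 5: 3 − 1 = 2
  Plan 8: 2 − 2 = 0
  Plan 9: 0 − 4 = -4
  Plan 6: 1 − 3 = -2
Plan 3 has the best Copeland score.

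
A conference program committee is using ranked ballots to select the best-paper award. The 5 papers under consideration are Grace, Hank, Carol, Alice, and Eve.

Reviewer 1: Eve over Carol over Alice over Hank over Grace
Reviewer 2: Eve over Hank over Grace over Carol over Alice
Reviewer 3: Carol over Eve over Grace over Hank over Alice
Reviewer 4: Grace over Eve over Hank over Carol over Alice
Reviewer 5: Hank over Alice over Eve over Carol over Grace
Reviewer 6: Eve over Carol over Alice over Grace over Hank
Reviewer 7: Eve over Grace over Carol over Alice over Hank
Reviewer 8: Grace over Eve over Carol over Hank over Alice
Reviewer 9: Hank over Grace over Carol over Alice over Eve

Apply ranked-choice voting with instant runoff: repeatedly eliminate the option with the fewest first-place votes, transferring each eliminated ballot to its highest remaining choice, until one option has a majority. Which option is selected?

Round 1: Eve 4, Grace 2, Hank 2, Carol 1, Alice 0. Alice has the fewest and is eliminated.
Round 2: Eve 4, Grace 2, Hank 2, Carol 1. Carol has the fewest and is eliminated.
Round 3: Eve 5, Grace 2, Hank 2. Eve has a majority.

Eve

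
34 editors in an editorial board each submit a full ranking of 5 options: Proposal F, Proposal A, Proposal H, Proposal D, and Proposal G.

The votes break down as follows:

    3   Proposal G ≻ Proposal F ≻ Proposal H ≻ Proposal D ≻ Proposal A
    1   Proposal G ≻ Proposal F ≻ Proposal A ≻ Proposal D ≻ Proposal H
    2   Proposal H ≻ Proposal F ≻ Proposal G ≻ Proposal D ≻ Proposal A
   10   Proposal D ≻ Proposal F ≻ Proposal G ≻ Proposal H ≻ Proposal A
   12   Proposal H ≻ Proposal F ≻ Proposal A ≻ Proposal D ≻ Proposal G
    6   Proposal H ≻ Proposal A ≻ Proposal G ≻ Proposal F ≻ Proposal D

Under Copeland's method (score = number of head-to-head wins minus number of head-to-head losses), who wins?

Proposal H

Pairwise results:
  Proposal F vs Proposal A: Proposal F wins 28–6.
  Proposal F vs Proposal H: Proposal H wins 20–14.
  Proposal F vs Proposal D: Proposal F wins 24–10.
  Proposal F vs Proposal G: Proposal F wins 24–10.
  Proposal A vs Proposal H: Proposal H wins 33–1.
  Proposal A vs Proposal D: Proposal A wins 19–15.
  Proposal A vs Proposal G: Proposal A wins 18–16.
  Proposal H vs Proposal D: Proposal H wins 23–11.
  Proposal H vs Proposal G: Proposal H wins 20–14.
  Proposal D vs Proposal G: Proposal D wins 22–12.
Copeland scores (wins − losses):
  Proposal F: 3 − 1 = 2
  Proposal A: 2 − 2 = 0
  Proposal H: 4 − 0 = 4
  Proposal D: 1 − 3 = -2
  Proposal G: 0 − 4 = -4
Proposal H has the best Copeland score.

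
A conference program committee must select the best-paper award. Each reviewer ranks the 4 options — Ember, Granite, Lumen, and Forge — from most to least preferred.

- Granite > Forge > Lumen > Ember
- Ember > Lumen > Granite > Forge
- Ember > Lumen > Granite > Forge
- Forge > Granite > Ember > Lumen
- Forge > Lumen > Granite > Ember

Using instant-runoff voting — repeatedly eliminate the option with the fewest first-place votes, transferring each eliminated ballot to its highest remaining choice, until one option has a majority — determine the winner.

Round 1: Ember 2, Forge 2, Granite 1, Lumen 0. Lumen has the fewest and is eliminated.
Round 2: Ember 2, Forge 2, Granite 1. Granite has the fewest and is eliminated.
Round 3: Forge 3, Ember 2. Forge has a majority.

Forge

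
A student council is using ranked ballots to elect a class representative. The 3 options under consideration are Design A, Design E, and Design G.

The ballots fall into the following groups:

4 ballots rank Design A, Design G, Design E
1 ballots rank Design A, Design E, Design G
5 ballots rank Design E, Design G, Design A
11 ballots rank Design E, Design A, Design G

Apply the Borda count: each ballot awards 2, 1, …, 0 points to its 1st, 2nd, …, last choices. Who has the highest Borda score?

Design E

Borda scores:
  Design A: 4·2 + 2 + 5·0 + 11·1 = 21
  Design E: 4·0 + 1 + 5·2 + 11·2 = 33
  Design G: 4·1 + 0 + 5·1 + 11·0 = 9
Design E has the highest total.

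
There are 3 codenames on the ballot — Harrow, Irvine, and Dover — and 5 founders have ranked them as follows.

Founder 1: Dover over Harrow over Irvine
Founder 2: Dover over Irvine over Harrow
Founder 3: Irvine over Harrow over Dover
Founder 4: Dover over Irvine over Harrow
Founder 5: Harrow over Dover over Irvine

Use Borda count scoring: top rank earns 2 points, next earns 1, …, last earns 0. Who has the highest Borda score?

Borda scores:
  Harrow: 1 + 0 + 1 + 0 + 2 = 4
  Irvine: 0 + 1 + 2 + 1 + 0 = 4
  Dover: 2 + 2 + 0 + 2 + 1 = 7
Dover has the highest total.

Dover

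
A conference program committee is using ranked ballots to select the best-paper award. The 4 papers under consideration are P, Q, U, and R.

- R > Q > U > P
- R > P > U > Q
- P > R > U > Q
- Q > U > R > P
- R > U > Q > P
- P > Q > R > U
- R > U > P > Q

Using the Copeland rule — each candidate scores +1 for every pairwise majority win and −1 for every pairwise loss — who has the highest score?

R

Pairwise results:
  P vs Q: P wins 4–3.
  P vs U: U wins 4–3.
  P vs R: R wins 5–2.
  Q vs U: U wins 4–3.
  Q vs R: R wins 5–2.
  U vs R: R wins 6–1.
Copeland scores (wins − losses):
  P: 1 − 2 = -1
  Q: 0 − 3 = -3
  U: 2 − 1 = 1
  R: 3 − 0 = 3
R has the best Copeland score.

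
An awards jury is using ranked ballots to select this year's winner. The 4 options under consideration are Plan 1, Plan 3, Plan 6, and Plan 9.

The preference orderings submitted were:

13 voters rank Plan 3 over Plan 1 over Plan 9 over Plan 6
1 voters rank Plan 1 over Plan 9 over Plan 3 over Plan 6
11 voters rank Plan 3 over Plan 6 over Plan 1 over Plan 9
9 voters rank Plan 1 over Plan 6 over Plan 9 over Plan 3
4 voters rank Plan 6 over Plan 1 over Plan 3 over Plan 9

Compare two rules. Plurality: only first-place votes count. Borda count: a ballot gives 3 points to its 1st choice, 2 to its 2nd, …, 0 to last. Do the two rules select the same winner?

Yes

Plurality first-place counts: Plan 1 10, Plan 3 24, Plan 6 4, Plan 9 0 → Plan 3.
Borda totals: Plan 1 75, Plan 3 77, Plan 6 52, Plan 9 24 → Plan 3.
The two rules agree on Plan 3.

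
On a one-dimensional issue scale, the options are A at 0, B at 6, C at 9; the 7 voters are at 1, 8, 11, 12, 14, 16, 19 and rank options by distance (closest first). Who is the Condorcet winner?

C

With single-peaked preferences on a line, the Condorcet winner is the candidate closest to the median voter.
The median voter (position 12) is closest to C at 9.
Check: C vs B — voters closer to C: 6 of 7.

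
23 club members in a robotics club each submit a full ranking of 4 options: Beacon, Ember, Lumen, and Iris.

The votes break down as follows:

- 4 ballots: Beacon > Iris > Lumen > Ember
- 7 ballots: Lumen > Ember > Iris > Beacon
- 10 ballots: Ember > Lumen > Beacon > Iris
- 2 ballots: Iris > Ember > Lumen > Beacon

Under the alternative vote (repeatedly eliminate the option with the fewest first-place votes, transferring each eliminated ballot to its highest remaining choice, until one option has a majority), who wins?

Round 1: Ember 10, Lumen 7, Beacon 4, Iris 2. Iris has the fewest and is eliminated.
Round 2: Ember 12, Lumen 7, Beacon 4. Ember has a majority.

Ember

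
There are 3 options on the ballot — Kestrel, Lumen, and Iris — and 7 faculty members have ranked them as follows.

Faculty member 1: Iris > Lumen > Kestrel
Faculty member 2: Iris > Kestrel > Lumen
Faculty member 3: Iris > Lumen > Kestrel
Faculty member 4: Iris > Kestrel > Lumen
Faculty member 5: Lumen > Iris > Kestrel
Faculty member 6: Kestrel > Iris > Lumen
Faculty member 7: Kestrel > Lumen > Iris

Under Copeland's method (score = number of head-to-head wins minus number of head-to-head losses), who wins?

Pairwise results:
  Kestrel vs Lumen: Kestrel wins 4–3.
  Kestrel vs Iris: Iris wins 5–2.
  Lumen vs Iris: Iris wins 5–2.
Copeland scores (wins − losses):
  Kestrel: 1 − 1 = 0
  Lumen: 0 − 2 = -2
  Iris: 2 − 0 = 2
Iris has the best Copeland score.

Iris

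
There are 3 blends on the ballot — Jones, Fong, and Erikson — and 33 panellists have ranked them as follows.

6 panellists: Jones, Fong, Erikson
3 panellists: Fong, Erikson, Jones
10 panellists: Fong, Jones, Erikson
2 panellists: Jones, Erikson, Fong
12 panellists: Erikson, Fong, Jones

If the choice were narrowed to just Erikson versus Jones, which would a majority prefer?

Jones

Ballots ranking Erikson above Jones: 3+12 = 15.
Ballots ranking Jones above Erikson: 6+10+2 = 18.
Jones wins the head-to-head, 18–15.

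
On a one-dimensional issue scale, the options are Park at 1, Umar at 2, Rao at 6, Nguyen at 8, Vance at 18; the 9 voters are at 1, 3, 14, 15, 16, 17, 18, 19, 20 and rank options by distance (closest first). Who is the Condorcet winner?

With single-peaked preferences on a line, the Condorcet winner is the candidate closest to the median voter.
The median voter (position 16) is closest to Vance at 18.
Check: Vance vs Rao — voters closer to Vance: 7 of 9.

Vance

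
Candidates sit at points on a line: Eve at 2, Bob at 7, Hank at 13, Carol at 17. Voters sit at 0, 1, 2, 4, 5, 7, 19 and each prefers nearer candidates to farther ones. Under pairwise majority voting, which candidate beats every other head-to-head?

Eve

With single-peaked preferences on a line, the Condorcet winner is the candidate closest to the median voter.
The median voter (position 4) is closest to Eve at 2.
Check: Eve vs Hank — voters closer to Eve: 6 of 7.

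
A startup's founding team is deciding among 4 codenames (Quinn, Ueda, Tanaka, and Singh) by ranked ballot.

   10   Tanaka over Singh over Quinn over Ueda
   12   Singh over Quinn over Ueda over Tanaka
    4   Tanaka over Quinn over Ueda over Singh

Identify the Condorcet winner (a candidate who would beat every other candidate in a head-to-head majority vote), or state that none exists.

Head-to-head results (26 voters total):
Quinn vs Ueda: Quinn wins 26–0.
Quinn vs Tanaka: Tanaka wins 14–12.
Quinn vs Singh: Singh wins 22–4.
Ueda vs Tanaka: Tanaka wins 14–12.
Ueda vs Singh: Singh wins 22–4.
Tanaka vs Singh: Tanaka wins 14–12.
Tanaka beats each rival — Quinn (14–12), Ueda (14–12), Singh (14–12) — so Tanaka is the Condorcet winner.

Tanaka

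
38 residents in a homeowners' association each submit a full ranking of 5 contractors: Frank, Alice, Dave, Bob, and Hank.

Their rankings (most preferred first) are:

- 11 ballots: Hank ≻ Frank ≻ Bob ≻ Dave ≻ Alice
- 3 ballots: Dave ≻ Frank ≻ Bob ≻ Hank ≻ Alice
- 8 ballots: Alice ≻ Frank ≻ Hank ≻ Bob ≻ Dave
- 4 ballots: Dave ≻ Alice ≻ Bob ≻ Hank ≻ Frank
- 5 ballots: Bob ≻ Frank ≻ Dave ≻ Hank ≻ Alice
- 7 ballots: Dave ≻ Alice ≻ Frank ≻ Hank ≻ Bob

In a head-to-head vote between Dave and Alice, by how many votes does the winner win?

Ballots ranking Dave above Alice: 11+3+4+5+7 = 30.
Ballots ranking Alice above Dave: 8.
Dave wins 30–8, a margin of 22.

22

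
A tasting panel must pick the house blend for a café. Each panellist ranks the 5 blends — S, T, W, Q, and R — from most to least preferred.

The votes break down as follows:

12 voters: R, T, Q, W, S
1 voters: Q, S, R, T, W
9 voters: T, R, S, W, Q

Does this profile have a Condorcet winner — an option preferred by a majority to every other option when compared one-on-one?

Head-to-head results (22 voters total):
S vs T: T wins 21–1.
S vs W: W wins 12–10.
S vs Q: Q wins 13–9.
S vs R: R wins 21–1.
T vs W: T wins 22–0.
T vs Q: T wins 21–1.
T vs R: R wins 13–9.
W vs Q: Q wins 13–9.
W vs R: R wins 22–0.
Q vs R: R wins 21–1.
R beats each rival — S (21–1), T (13–9), W (22–0), Q (21–1) — so R is the Condorcet winner.

Yes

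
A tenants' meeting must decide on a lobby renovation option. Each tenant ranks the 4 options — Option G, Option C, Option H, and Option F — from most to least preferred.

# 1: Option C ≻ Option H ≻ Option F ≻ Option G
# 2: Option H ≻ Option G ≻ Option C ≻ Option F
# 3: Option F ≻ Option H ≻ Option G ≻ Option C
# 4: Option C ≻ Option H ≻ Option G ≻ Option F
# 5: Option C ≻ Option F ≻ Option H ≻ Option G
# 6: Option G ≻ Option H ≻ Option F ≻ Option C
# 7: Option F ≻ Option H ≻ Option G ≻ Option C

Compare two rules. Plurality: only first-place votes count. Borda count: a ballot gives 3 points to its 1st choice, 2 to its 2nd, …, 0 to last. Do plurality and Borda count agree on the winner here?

No

Plurality first-place counts: Option G 1, Option C 3, Option H 1, Option F 2 → Option C.
Borda totals: Option G 8, Option C 10, Option H 14, Option F 10 → Option H.
The two rules disagree: plurality picks Option C, Borda picks Option H.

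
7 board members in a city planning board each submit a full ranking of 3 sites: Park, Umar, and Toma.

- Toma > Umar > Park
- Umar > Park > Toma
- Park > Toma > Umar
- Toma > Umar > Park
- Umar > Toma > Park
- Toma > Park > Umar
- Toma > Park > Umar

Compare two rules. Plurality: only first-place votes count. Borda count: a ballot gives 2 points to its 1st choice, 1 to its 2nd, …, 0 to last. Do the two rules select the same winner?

Plurality first-place counts: Park 1, Umar 2, Toma 4 → Toma.
Borda totals: Park 5, Umar 6, Toma 10 → Toma.
The two rules agree on Toma.

Yes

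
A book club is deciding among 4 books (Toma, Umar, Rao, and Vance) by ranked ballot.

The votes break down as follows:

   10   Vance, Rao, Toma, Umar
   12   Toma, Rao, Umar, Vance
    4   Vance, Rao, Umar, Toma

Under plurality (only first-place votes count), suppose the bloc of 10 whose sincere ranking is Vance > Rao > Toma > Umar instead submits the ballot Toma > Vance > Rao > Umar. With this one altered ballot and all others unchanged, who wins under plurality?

First-place totals with the altered ballot: Toma 22, Umar 0, Rao 0, Vance 4.
The switch changes the winner from Vance to Toma.

Toma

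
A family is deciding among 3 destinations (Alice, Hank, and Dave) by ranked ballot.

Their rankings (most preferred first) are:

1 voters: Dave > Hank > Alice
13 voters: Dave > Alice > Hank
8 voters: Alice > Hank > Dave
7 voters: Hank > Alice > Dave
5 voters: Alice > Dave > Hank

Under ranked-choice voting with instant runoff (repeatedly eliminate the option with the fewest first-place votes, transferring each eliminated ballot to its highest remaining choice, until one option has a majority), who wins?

Alice

Round 1: Dave 14, Alice 13, Hank 7. Hank has the fewest and is eliminated.
Round 2: Alice 20, Dave 14. Alice has a majority.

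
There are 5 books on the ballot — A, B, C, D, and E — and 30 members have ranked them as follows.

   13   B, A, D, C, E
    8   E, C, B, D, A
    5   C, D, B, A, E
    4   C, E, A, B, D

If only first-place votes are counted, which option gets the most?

First-place vote totals:
  A: 0
  B: 13
  C: 9
  D: 0
  E: 8
B has the most first-place votes.

B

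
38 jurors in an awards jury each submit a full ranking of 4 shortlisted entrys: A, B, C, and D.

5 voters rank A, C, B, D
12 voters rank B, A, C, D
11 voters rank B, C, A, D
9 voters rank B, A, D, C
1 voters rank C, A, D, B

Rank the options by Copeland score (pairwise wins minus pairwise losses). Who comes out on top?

Pairwise results:
  A vs B: B wins 32–6.
  A vs C: A wins 26–12.
  A vs D: A wins 38–0.
  B vs C: B wins 32–6.
  B vs D: B wins 37–1.
  C vs D: C wins 29–9.
Copeland scores (wins − losses):
  A: 2 − 1 = 1
  B: 3 − 0 = 3
  C: 1 − 2 = -1
  D: 0 − 3 = -3
B has the best Copeland score.

B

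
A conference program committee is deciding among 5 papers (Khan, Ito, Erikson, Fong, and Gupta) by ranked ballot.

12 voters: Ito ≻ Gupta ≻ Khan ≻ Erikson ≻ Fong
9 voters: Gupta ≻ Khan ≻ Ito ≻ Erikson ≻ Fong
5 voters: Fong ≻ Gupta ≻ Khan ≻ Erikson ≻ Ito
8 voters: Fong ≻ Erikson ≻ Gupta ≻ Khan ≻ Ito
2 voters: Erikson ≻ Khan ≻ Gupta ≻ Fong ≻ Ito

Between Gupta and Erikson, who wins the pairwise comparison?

Ballots ranking Gupta above Erikson: 12+9+5 = 26.
Ballots ranking Erikson above Gupta: 8+2 = 10.
Gupta wins the head-to-head, 26–10.

Gupta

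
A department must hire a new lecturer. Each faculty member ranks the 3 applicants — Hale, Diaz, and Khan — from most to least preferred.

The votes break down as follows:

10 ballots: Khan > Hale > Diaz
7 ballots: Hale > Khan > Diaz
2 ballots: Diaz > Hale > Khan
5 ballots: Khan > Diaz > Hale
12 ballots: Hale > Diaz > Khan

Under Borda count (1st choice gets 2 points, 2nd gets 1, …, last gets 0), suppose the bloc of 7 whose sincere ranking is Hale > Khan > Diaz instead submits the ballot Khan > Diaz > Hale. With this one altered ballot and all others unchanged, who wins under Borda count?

Khan

Borda totals with the altered ballot: Hale 36, Diaz 28, Khan 44.
The switch changes the winner from Hale to Khan.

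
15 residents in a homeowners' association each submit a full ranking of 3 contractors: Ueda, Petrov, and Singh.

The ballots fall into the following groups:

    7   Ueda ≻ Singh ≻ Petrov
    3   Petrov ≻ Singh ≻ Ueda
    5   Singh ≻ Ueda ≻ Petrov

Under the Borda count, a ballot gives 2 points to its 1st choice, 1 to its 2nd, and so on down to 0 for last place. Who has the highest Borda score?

Borda scores:
  Ueda: 7·2 + 3·0 + 5·1 = 19
  Petrov: 7·0 + 3·2 + 5·0 = 6
  Singh: 7·1 + 3·1 + 5·2 = 20
Singh has the highest total.

Singh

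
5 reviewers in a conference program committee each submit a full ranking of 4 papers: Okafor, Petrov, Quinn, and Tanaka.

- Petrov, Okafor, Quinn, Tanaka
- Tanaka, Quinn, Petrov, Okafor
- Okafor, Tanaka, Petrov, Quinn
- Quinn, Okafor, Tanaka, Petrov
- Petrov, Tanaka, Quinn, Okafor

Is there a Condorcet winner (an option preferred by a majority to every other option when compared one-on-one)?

No

Head-to-head results (5 voters total):
Okafor vs Petrov: Petrov wins 3–2.
Okafor vs Quinn: Quinn wins 3–2.
Okafor vs Tanaka: Okafor wins 3–2.
Petrov vs Quinn: Petrov wins 3–2.
Petrov vs Tanaka: Tanaka wins 3–2.
Quinn vs Tanaka: Tanaka wins 3–2.
No candidate beats all others: Okafor beats Tanaka beats Petrov beats Okafor, a majority cycle.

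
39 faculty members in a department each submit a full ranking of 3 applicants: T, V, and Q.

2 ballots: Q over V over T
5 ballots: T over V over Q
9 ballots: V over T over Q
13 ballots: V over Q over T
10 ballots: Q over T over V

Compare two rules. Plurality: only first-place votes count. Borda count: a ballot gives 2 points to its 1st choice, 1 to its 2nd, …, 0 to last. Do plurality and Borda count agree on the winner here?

Plurality first-place counts: T 5, V 22, Q 12 → V.
Borda totals: T 29, V 51, Q 37 → V.
The two rules agree on V.

Yes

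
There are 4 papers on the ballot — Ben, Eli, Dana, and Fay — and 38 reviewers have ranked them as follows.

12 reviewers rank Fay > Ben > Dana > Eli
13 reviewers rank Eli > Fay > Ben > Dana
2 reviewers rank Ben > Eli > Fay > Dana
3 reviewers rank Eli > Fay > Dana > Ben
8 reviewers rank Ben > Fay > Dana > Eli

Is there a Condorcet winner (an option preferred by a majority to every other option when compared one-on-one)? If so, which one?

Head-to-head results (38 voters total):
Ben vs Eli: Ben wins 22–16.
Ben vs Dana: Ben wins 35–3.
Ben vs Fay: Fay wins 28–10.
Eli vs Dana: Dana wins 20–18.
Eli vs Fay: Fay wins 20–18.
Dana vs Fay: Fay wins 38–0.
Fay beats each rival — Ben (28–10), Eli (20–18), Dana (38–0) — so Fay is the Condorcet winner.

Fay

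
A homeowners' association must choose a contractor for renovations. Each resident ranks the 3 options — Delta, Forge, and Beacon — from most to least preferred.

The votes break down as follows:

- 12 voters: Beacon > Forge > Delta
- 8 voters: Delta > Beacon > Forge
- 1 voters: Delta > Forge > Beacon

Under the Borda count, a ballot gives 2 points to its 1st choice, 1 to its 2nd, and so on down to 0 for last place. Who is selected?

Beacon

Borda scores:
  Delta: 12·0 + 8·2 + 2 = 18
  Forge: 12·1 + 8·0 + 1 = 13
  Beacon: 12·2 + 8·1 + 0 = 32
Beacon has the highest total.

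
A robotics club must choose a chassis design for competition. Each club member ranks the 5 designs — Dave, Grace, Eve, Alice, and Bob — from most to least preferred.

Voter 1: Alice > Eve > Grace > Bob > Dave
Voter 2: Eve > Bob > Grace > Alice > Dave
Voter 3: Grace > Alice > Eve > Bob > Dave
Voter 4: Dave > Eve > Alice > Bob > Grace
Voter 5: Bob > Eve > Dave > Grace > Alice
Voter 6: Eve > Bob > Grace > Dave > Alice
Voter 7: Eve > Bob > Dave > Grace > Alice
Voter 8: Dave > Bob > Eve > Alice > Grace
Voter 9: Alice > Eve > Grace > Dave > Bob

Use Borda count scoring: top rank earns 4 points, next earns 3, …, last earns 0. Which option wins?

Borda scores:
  Dave: 0 + 0 + 0 + 4 + 2 + 1 + 2 + 4 + 1 = 14
  Grace: 2 + 2 + 4 + 0 + 1 + 2 + 1 + 0 + 2 = 14
  Eve: 3 + 4 + 2 + 3 + 3 + 4 + 4 + 2 + 3 = 28
  Alice: 4 + 1 + 3 + 2 + 0 + 0 + 0 + 1 + 4 = 15
  Bob: 1 + 3 + 1 + 1 + 4 + 3 + 3 + 3 + 0 = 19
Eve has the highest total.

Eve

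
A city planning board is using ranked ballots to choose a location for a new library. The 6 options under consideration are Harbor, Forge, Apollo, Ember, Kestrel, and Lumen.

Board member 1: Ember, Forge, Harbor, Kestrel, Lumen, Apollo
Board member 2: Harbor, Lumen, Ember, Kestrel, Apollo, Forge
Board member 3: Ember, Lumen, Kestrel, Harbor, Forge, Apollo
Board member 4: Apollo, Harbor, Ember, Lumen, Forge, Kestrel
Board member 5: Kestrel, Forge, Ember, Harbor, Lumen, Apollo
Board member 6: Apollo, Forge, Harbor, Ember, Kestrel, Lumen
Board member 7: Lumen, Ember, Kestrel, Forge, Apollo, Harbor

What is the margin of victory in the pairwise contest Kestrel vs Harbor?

Ballots ranking Kestrel above Harbor: 3.
Ballots ranking Harbor above Kestrel: 4.
Harbor wins 4–3, a margin of 1.

1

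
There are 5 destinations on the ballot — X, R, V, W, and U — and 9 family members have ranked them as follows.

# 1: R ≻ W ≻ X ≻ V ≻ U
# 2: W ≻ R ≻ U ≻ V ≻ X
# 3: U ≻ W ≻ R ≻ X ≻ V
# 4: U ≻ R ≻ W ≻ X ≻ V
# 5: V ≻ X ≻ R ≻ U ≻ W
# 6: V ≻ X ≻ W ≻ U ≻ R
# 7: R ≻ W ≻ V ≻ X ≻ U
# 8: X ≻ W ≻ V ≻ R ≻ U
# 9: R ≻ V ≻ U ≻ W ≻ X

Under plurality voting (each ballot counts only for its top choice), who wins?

R

First-place vote totals:
  X: 1
  R: 3
  V: 2
  W: 1
  U: 2
R has the most first-place votes.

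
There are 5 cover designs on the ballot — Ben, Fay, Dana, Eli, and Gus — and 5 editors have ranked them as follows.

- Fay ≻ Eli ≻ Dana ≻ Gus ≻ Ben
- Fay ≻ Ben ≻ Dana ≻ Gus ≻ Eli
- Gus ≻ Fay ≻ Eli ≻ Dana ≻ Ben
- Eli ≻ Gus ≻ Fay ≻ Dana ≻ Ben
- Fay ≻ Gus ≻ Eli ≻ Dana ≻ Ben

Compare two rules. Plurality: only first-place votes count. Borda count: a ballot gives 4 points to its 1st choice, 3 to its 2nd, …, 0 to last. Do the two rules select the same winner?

Plurality first-place counts: Ben 0, Fay 3, Dana 0, Eli 1, Gus 1 → Fay.
Borda totals: Ben 3, Fay 17, Dana 7, Eli 11, Gus 12 → Fay.
The two rules agree on Fay.

Yes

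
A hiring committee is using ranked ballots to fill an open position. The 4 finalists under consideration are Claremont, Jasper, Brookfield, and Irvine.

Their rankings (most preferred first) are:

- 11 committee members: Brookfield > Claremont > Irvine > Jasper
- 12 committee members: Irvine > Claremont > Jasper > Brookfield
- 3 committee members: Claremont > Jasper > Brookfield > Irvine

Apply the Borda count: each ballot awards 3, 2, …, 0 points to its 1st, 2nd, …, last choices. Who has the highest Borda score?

Borda scores:
  Claremont: 11·2 + 12·2 + 3·3 = 55
  Jasper: 11·0 + 12·1 + 3·2 = 18
  Brookfield: 11·3 + 12·0 + 3·1 = 36
  Irvine: 11·1 + 12·3 + 3·0 = 47
Claremont has the highest total.

Claremont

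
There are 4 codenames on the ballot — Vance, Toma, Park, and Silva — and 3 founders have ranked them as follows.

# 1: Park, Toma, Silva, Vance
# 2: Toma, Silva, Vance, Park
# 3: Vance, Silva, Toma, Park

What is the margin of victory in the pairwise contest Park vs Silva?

Ballots ranking Park above Silva: 1.
Ballots ranking Silva above Park: 2.
Silva wins 2–1, a margin of 1.

1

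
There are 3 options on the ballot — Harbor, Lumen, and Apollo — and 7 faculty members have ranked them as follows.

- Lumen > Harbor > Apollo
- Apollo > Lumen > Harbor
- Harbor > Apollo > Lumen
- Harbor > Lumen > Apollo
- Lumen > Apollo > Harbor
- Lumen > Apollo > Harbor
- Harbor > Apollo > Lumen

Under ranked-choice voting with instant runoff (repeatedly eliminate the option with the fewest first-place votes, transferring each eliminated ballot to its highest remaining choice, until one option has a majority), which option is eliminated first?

Round 1: Harbor 3, Lumen 3, Apollo 1. Apollo has the fewest and is eliminated.
Round 2: Lumen 4, Harbor 3. Lumen has a majority.

Apollo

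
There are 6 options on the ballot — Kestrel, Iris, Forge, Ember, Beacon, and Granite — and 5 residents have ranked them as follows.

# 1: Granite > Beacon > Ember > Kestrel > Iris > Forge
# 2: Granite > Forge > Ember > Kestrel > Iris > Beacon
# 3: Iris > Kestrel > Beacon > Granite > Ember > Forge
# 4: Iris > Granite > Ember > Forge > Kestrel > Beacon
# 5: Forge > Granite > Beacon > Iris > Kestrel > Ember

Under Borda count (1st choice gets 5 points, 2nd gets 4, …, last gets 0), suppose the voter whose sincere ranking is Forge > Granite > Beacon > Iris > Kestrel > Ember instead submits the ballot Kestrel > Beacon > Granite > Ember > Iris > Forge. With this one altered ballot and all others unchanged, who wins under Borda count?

Granite

Borda totals with the altered ballot: Kestrel 14, Iris 13, Forge 6, Ember 12, Beacon 11, Granite 19.
The winner is unchanged: still Granite.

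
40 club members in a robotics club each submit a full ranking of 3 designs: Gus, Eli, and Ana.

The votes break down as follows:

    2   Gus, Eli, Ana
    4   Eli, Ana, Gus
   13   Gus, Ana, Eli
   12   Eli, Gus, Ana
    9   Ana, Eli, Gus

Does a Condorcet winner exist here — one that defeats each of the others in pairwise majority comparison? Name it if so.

No Condorcet winner

Head-to-head results (40 voters total):
Gus vs Eli: Eli wins 25–15.
Gus vs Ana: Gus wins 27–13.
Eli vs Ana: Ana wins 22–18.
No candidate beats all others: Gus beats Ana beats Eli beats Gus, a majority cycle.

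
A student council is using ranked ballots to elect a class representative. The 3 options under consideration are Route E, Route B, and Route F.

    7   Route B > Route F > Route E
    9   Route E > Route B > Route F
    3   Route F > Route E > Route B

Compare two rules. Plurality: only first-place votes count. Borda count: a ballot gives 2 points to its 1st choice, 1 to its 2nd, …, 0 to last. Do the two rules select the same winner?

Plurality first-place counts: Route E 9, Route B 7, Route F 3 → Route E.
Borda totals: Route E 21, Route B 23, Route F 13 → Route B.
The two rules disagree: plurality picks Route E, Borda picks Route B.

No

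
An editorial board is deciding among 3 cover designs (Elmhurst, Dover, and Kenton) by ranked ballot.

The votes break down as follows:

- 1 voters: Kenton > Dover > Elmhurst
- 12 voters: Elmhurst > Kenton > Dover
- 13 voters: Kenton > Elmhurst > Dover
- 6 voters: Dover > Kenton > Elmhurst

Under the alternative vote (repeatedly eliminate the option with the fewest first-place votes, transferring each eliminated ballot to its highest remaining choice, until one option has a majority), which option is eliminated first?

Dover

Round 1: Kenton 14, Elmhurst 12, Dover 6. Dover has the fewest and is eliminated.
Round 2: Kenton 20, Elmhurst 12. Kenton has a majority.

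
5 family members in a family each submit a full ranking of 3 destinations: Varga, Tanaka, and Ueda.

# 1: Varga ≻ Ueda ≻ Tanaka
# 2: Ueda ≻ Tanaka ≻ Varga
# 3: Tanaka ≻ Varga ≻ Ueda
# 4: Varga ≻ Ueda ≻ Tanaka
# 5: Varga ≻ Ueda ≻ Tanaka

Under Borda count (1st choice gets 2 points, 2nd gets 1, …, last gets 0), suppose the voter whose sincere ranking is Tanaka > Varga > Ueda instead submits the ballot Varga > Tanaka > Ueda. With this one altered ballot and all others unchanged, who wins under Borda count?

Borda totals with the altered ballot: Varga 8, Tanaka 2, Ueda 5.
The winner is unchanged: still Varga.

Varga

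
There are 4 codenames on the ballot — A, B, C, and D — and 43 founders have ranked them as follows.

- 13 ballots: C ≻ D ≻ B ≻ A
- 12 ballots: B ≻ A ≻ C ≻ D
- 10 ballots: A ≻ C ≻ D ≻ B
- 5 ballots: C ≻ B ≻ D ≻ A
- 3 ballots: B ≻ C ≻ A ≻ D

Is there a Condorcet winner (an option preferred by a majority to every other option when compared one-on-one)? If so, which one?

Head-to-head results (43 voters total):
A vs B: B wins 33–10.
A vs C: A wins 22–21.
A vs D: A wins 25–18.
B vs C: C wins 28–15.
B vs D: D wins 23–20.
C vs D: C wins 43–0.
No candidate beats all others: A beats C beats B beats A, a majority cycle.

No Condorcet winner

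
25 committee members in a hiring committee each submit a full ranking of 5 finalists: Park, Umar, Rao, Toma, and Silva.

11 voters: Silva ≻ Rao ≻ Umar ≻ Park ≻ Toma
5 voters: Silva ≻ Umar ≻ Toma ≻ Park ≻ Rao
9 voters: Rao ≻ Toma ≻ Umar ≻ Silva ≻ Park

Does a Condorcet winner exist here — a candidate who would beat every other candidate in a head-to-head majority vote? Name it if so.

Head-to-head results (25 voters total):
Park vs Umar: Umar wins 25–0.
Park vs Rao: Rao wins 20–5.
Park vs Toma: Toma wins 14–11.
Park vs Silva: Silva wins 25–0.
Umar vs Rao: Rao wins 20–5.
Umar vs Toma: Umar wins 16–9.
Umar vs Silva: Silva wins 16–9.
Rao vs Toma: Rao wins 20–5.
Rao vs Silva: Silva wins 16–9.
Toma vs Silva: Silva wins 16–9.
Silva beats each rival — Park (25–0), Umar (16–9), Rao (16–9), Toma (16–9) — so Silva is the Condorcet winner.

Silva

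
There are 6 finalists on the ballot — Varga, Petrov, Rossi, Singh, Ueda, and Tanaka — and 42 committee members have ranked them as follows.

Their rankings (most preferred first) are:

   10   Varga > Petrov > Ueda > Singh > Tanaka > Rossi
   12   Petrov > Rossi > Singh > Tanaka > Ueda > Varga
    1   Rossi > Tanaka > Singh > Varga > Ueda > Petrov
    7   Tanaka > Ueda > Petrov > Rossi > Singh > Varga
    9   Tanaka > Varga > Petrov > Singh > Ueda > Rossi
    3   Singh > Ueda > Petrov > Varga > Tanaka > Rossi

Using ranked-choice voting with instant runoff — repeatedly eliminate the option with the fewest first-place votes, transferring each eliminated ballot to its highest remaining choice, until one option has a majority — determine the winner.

Round 1: Tanaka 16, Petrov 12, Varga 10, Singh 3, Rossi 1, Ueda 0. Ueda has the fewest and is eliminated.
Round 2: Tanaka 16, Petrov 12, Varga 10, Singh 3, Rossi 1. Rossi has the fewest and is eliminated.
Round 3: Tanaka 17, Petrov 12, Varga 10, Singh 3. Singh has the fewest and is eliminated.
Round 4: Tanaka 17, Petrov 15, Varga 10. Varga has the fewest and is eliminated.
Round 5: Petrov 25, Tanaka 17. Petrov has a majority.

Petrov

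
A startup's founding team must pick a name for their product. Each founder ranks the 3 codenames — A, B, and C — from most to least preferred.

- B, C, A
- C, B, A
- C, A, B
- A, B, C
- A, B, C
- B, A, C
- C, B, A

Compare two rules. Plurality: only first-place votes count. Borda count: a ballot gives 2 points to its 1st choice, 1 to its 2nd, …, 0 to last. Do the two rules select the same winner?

No

Plurality first-place counts: A 2, B 2, C 3 → C.
Borda totals: A 6, B 8, C 7 → B.
The two rules disagree: plurality picks C, Borda picks B.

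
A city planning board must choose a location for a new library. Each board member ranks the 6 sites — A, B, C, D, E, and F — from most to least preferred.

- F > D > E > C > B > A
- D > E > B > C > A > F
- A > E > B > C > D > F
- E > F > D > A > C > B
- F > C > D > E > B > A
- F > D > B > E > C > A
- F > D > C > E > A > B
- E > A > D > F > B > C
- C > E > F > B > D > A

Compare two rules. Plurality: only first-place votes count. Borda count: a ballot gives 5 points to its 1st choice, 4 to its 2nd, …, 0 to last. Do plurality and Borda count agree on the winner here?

No

Plurality first-place counts: A 1, B 0, C 1, D 1, E 2, F 4 → F.
Borda totals: A 13, B 14, C 20, D 28, E 31, F 29 → E.
The two rules disagree: plurality picks F, Borda picks E.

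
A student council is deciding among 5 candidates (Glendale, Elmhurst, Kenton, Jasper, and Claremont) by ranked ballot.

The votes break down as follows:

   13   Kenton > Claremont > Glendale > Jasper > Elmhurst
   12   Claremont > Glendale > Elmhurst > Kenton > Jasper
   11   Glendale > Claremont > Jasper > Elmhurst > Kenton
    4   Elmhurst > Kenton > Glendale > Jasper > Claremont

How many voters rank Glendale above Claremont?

15

Ballots ranking Glendale above Claremont: 11+4 = 15.
Ballots ranking Claremont above Glendale: 13+12 = 25.
So 15 of 40 voters prefer Glendale to Claremont.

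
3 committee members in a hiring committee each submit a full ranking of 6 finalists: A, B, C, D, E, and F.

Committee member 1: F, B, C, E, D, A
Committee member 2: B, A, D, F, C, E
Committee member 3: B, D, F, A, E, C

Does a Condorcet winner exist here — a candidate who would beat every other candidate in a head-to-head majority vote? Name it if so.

Head-to-head results (3 voters total):
A vs B: B wins 3–0.
A vs C: A wins 2–1.
A vs D: D wins 2–1.
A vs E: A wins 2–1.
A vs F: F wins 2–1.
B vs C: B wins 3–0.
B vs D: B wins 3–0.
B vs E: B wins 3–0.
B vs F: B wins 2–1.
C vs D: D wins 2–1.
C vs E: C wins 2–1.
C vs F: F wins 3–0.
D vs E: D wins 2–1.
D vs F: D wins 2–1.
E vs F: F wins 3–0.
B beats each rival — A (3–0), C (3–0), D (3–0), E (3–0), F (2–1) — so B is the Condorcet winner.

B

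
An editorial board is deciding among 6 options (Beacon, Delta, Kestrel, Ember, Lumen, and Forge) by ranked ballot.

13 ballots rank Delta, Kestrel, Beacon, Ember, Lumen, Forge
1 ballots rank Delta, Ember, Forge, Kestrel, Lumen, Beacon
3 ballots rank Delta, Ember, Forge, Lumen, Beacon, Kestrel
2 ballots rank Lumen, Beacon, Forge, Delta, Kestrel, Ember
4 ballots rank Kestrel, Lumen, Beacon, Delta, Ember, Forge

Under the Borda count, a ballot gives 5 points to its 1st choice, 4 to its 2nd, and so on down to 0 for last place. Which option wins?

Borda scores:
  Beacon: 13·3 + 0 + 3·1 + 2·4 + 4·3 = 62
  Delta: 13·5 + 5 + 3·5 + 2·2 + 4·2 = 97
  Kestrel: 13·4 + 2 + 3·0 + 2·1 + 4·5 = 76
  Ember: 13·2 + 4 + 3·4 + 2·0 + 4·1 = 46
  Lumen: 13·1 + 1 + 3·2 + 2·5 + 4·4 = 46
  Forge: 13·0 + 3 + 3·3 + 2·3 + 4·0 = 18
Delta has the highest total.

Delta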